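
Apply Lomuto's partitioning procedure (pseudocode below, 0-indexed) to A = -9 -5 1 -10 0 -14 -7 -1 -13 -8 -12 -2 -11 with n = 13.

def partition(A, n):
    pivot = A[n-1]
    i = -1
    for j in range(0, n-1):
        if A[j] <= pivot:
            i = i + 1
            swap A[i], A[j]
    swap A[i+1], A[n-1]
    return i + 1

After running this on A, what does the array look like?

pivot=-11, i=-1
j=0: -9>-11, skip
j=1: -5>-11, skip
j=2: 1>-11, skip
j=3: -10>-11, skip
j=4: 0>-11, skip
j=5: -14≤-11, i=0, swap(0,5) ⇒ -14 -5 1 -10 0 -9 -7 -1 -13 -8 -12 -2 -11
j=6: -7>-11, skip
j=7: -1>-11, skip
j=8: -13≤-11, i=1, swap(1,8) ⇒ -14 -13 1 -10 0 -9 -7 -1 -5 -8 -12 -2 -11
j=9: -8>-11, skip
j=10: -12≤-11, i=2, swap(2,10) ⇒ -14 -13 -12 -10 0 -9 -7 -1 -5 -8 1 -2 -11
j=11: -2>-11, skip
swap(3,12) ⇒ -14 -13 -12 -11 0 -9 -7 -1 -5 -8 1 -2 -10; return 3

-14 -13 -12 -11 0 -9 -7 -1 -5 -8 1 -2 -10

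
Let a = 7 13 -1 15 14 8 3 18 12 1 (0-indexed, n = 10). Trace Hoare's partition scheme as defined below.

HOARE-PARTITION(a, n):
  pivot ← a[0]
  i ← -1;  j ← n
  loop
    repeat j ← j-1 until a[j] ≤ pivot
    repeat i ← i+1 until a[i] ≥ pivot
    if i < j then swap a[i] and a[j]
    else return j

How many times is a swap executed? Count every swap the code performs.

pivot=7
j stops at 9 (1), i stops at 0 (7); swap ⇒ 1 13 -1 15 14 8 3 18 12 7
j stops at 6 (3), i stops at 1 (13); swap ⇒ 1 3 -1 15 14 8 13 18 12 7
j stops at 2, i stops at 3; i≥j ⇒ return 2. a=1 3 -1 15 14 8 13 18 12 7

2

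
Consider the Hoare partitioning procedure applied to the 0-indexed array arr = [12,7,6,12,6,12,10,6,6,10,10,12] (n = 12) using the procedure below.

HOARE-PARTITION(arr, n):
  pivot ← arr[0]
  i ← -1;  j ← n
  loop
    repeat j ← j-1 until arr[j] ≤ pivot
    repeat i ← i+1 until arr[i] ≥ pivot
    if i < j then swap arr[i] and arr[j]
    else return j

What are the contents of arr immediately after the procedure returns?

[12,7,6,10,6,10,10,6,6,12,12,12]

pivot = arr[0] = 12; i = -1, j = 12
j→11 (arr[11]=12≤12), i→0 (arr[0]=12≥12); i<j, swap → [12,7,6,12,6,12,10,6,6,10,10,12]
j→10 (arr[10]=10≤12), i→3 (arr[3]=12≥12); i<j, swap → [12,7,6,10,6,12,10,6,6,10,12,12]
j→9 (arr[9]=10≤12), i→5 (arr[5]=12≥12); i<j, swap → [12,7,6,10,6,10,10,6,6,12,12,12]
j→8, i→9; i≥j, return j=8. arr = [12,7,6,10,6,10,10,6,6,12,12,12]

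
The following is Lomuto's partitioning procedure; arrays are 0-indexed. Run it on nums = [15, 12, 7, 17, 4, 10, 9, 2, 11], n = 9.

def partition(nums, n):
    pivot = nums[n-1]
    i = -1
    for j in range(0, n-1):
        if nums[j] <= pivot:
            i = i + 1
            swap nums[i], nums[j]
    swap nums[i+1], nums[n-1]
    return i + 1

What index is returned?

pivot=11, i=-1
j=0: 15>11, skip
j=1: 12>11, skip
j=2: 7≤11, i=0, swap(0,2) ⇒ [7, 12, 15, 17, 4, 10, 9, 2, 11]
j=3: 17>11, skip
j=4: 4≤11, i=1, swap(1,4) ⇒ [7, 4, 15, 17, 12, 10, 9, 2, 11]
j=5: 10≤11, i=2, swap(2,5) ⇒ [7, 4, 10, 17, 12, 15, 9, 2, 11]
j=6: 9≤11, i=3, swap(3,6) ⇒ [7, 4, 10, 9, 12, 15, 17, 2, 11]
j=7: 2≤11, i=4, swap(4,7) ⇒ [7, 4, 10, 9, 2, 15, 17, 12, 11]
swap(5,8) ⇒ [7, 4, 10, 9, 2, 11, 17, 12, 15]; return 5

5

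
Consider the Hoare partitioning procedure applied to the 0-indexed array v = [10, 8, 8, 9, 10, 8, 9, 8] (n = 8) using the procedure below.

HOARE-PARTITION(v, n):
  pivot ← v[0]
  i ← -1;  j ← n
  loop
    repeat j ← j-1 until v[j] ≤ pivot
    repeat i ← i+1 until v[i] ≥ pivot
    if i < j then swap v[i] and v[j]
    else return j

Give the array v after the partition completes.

[8, 8, 8, 9, 9, 8, 10, 10]

pivot = v[0] = 10; i = -1, j = 8
j→7 (v[7]=8≤10), i→0 (v[0]=10≥10); i<j, swap → [8, 8, 8, 9, 10, 8, 9, 10]
j→6 (v[6]=9≤10), i→4 (v[4]=10≥10); i<j, swap → [8, 8, 8, 9, 9, 8, 10, 10]
j→5, i→6; i≥j, return j=5. v = [8, 8, 8, 9, 9, 8, 10, 10]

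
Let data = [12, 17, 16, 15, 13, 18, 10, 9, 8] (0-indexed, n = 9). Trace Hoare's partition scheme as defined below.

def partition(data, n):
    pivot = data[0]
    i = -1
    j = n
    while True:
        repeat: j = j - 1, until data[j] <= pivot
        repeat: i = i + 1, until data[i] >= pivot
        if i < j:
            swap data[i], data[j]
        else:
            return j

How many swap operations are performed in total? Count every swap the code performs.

pivot = data[0] = 12; i = -1, j = 9
j→8 (data[8]=8≤12), i→0 (data[0]=12≥12); i<j, swap → [8, 17, 16, 15, 13, 18, 10, 9, 12]
j→7 (data[7]=9≤12), i→1 (data[1]=17≥12); i<j, swap → [8, 9, 16, 15, 13, 18, 10, 17, 12]
j→6 (data[6]=10≤12), i→2 (data[2]=16≥12); i<j, swap → [8, 9, 10, 15, 13, 18, 16, 17, 12]
j→2, i→3; i≥j, return j=2. data = [8, 9, 10, 15, 13, 18, 16, 17, 12]

3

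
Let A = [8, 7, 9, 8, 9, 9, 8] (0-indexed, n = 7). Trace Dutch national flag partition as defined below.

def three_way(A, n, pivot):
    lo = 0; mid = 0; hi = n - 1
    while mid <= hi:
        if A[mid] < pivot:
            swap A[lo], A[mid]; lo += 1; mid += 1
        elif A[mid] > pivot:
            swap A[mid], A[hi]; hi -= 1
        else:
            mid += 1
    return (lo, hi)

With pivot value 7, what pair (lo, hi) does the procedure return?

(0, 0)

lo=0 mid=0 hi=6
8>7: swap(0,6), hi=5 ⇒ [8, 7, 9, 8, 9, 9, 8]
8>7: swap(0,5), hi=4 ⇒ [9, 7, 9, 8, 9, 8, 8]
9>7: swap(0,4), hi=3 ⇒ [9, 7, 9, 8, 9, 8, 8]
9>7: swap(0,3), hi=2 ⇒ [8, 7, 9, 9, 9, 8, 8]
8>7: swap(0,2), hi=1 ⇒ [9, 7, 8, 9, 9, 8, 8]
9>7: swap(0,1), hi=0 ⇒ [7, 9, 8, 9, 9, 8, 8]
7=7: mid=1
done. lo=0 hi=0; A=[7, 9, 8, 9, 9, 8, 8]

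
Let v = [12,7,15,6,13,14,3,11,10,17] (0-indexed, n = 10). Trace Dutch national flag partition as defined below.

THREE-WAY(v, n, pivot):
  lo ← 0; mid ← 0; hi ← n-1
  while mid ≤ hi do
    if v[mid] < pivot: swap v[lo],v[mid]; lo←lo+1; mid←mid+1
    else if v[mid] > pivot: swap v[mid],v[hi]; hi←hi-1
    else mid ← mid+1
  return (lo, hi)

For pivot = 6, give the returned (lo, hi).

(1, 1)

pivot = 6; lo=0, mid=0, hi=9
v[mid]=12>6: swap v[0],v[9]; hi=8 → [17,7,15,6,13,14,3,11,10,12]
v[mid]=17>6: swap v[0],v[8]; hi=7 → [10,7,15,6,13,14,3,11,17,12]
v[mid]=10>6: swap v[0],v[7]; hi=6 → [11,7,15,6,13,14,3,10,17,12]
v[mid]=11>6: swap v[0],v[6]; hi=5 → [3,7,15,6,13,14,11,10,17,12]
v[mid]=3<6: swap v[0],v[0]; lo=1,mid=1 → [3,7,15,6,13,14,11,10,17,12]
v[mid]=7>6: swap v[1],v[5]; hi=4 → [3,14,15,6,13,7,11,10,17,12]
v[mid]=14>6: swap v[1],v[4]; hi=3 → [3,13,15,6,14,7,11,10,17,12]
v[mid]=13>6: swap v[1],v[3]; hi=2 → [3,6,15,13,14,7,11,10,17,12]
v[mid]=6=6: mid=2
v[mid]=15>6: swap v[2],v[2]; hi=1 → [3,6,15,13,14,7,11,10,17,12]
end: lo=1, hi=1; v = [3,6,15,13,14,7,11,10,17,12]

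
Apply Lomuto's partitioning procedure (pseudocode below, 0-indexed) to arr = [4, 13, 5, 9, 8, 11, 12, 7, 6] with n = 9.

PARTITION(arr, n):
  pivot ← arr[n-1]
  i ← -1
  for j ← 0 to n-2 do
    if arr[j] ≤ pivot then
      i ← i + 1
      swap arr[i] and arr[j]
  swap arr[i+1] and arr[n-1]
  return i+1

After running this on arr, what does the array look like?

pivot = arr[8] = 6; i = -1
j=0: arr[0]=4 ≤ 6 → i=0, swap arr[0],arr[0] (no change) → [4, 13, 5, 9, 8, 11, 12, 7, 6]
j=1: arr[1]=13 > 6 → no swap
j=2: arr[2]=5 ≤ 6 → i=1, swap arr[1],arr[2] → [4, 5, 13, 9, 8, 11, 12, 7, 6]
j=3: arr[3]=9 > 6 → no swap
j=4: arr[4]=8 > 6 → no swap
j=5: arr[5]=11 > 6 → no swap
j=6: arr[6]=12 > 6 → no swap
j=7: arr[7]=7 > 6 → no swap
final swap arr[2],arr[8] → [4, 5, 6, 9, 8, 11, 12, 7, 13]; return 2

[4, 5, 6, 9, 8, 11, 12, 7, 13]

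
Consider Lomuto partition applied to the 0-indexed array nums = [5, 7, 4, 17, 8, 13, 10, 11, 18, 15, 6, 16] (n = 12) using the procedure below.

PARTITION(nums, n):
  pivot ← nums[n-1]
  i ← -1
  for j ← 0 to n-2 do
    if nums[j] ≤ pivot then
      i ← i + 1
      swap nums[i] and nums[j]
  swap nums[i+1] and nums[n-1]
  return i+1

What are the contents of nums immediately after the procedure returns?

[5, 7, 4, 8, 13, 10, 11, 15, 6, 16, 18, 17]

pivot = nums[11] = 16; i = -1
j=0: nums[0]=5 ≤ 16 → i=0, swap nums[0],nums[0] (no change) → [5, 7, 4, 17, 8, 13, 10, 11, 18, 15, 6, 16]
j=1: nums[1]=7 ≤ 16 → i=1, swap nums[1],nums[1] (no change) → [5, 7, 4, 17, 8, 13, 10, 11, 18, 15, 6, 16]
j=2: nums[2]=4 ≤ 16 → i=2, swap nums[2],nums[2] (no change) → [5, 7, 4, 17, 8, 13, 10, 11, 18, 15, 6, 16]
j=3: nums[3]=17 > 16 → no swap
j=4: nums[4]=8 ≤ 16 → i=3, swap nums[3],nums[4] → [5, 7, 4, 8, 17, 13, 10, 11, 18, 15, 6, 16]
j=5: nums[5]=13 ≤ 16 → i=4, swap nums[4],nums[5] → [5, 7, 4, 8, 13, 17, 10, 11, 18, 15, 6, 16]
j=6: nums[6]=10 ≤ 16 → i=5, swap nums[5],nums[6] → [5, 7, 4, 8, 13, 10, 17, 11, 18, 15, 6, 16]
j=7: nums[7]=11 ≤ 16 → i=6, swap nums[6],nums[7] → [5, 7, 4, 8, 13, 10, 11, 17, 18, 15, 6, 16]
j=8: nums[8]=18 > 16 → no swap
j=9: nums[9]=15 ≤ 16 → i=7, swap nums[7],nums[9] → [5, 7, 4, 8, 13, 10, 11, 15, 18, 17, 6, 16]
j=10: nums[10]=6 ≤ 16 → i=8, swap nums[8],nums[10] → [5, 7, 4, 8, 13, 10, 11, 15, 6, 17, 18, 16]
final swap nums[9],nums[11] → [5, 7, 4, 8, 13, 10, 11, 15, 6, 16, 18, 17]; return 9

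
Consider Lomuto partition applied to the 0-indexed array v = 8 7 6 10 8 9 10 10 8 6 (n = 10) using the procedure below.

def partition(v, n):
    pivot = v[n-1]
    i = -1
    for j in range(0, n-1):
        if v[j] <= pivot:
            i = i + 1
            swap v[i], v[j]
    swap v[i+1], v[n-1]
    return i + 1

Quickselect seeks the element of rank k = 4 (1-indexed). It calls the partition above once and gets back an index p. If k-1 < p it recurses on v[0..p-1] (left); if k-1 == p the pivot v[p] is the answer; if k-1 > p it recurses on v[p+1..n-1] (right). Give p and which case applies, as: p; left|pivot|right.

pivot=6, i=-1
j=0: 8>6, skip
j=1: 7>6, skip
j=2: 6≤6, i=0, swap(0,2) ⇒ 6 7 8 10 8 9 10 10 8 6
j=3: 10>6, skip
j=4: 8>6, skip
j=5: 9>6, skip
j=6: 10>6, skip
j=7: 10>6, skip
j=8: 8>6, skip
swap(1,9) ⇒ 6 6 8 10 8 9 10 10 8 7; return 1
p = 1; k-1 = 3 > 1 ⇒ right

1; right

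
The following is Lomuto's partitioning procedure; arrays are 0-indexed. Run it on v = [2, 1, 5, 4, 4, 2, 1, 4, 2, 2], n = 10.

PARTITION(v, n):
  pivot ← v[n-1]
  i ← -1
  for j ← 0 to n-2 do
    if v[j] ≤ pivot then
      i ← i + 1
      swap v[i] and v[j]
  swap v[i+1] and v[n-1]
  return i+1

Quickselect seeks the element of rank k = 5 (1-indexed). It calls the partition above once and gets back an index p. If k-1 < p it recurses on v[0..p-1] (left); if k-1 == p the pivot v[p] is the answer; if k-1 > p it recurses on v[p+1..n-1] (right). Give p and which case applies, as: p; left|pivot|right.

5; left

pivot=2, i=-1
j=0: 2≤2, i=0, swap(0,0) ⇒ [2, 1, 5, 4, 4, 2, 1, 4, 2, 2]
j=1: 1≤2, i=1, swap(1,1) ⇒ [2, 1, 5, 4, 4, 2, 1, 4, 2, 2]
j=2: 5>2, skip
j=3: 4>2, skip
j=4: 4>2, skip
j=5: 2≤2, i=2, swap(2,5) ⇒ [2, 1, 2, 4, 4, 5, 1, 4, 2, 2]
j=6: 1≤2, i=3, swap(3,6) ⇒ [2, 1, 2, 1, 4, 5, 4, 4, 2, 2]
j=7: 4>2, skip
j=8: 2≤2, i=4, swap(4,8) ⇒ [2, 1, 2, 1, 2, 5, 4, 4, 4, 2]
swap(5,9) ⇒ [2, 1, 2, 1, 2, 2, 4, 4, 4, 5]; return 5
p = 5; k-1 = 4 < 5 ⇒ left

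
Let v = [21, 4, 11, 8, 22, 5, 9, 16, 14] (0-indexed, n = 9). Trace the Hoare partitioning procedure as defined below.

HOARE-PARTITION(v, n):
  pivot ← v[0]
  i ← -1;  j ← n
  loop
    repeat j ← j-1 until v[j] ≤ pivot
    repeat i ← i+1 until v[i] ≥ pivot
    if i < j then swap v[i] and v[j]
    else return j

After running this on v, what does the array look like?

[14, 4, 11, 8, 16, 5, 9, 22, 21]

pivot=21
j stops at 8 (14), i stops at 0 (21); swap ⇒ [14, 4, 11, 8, 22, 5, 9, 16, 21]
j stops at 7 (16), i stops at 4 (22); swap ⇒ [14, 4, 11, 8, 16, 5, 9, 22, 21]
j stops at 6, i stops at 7; i≥j ⇒ return 6. v=[14, 4, 11, 8, 16, 5, 9, 22, 21]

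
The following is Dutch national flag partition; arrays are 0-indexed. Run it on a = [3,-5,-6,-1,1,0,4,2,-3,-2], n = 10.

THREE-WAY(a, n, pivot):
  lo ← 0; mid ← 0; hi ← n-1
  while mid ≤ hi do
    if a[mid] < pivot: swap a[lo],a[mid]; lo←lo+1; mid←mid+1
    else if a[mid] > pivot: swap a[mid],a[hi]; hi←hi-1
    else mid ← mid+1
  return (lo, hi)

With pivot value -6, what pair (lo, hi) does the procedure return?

(0, 0)

pivot = -6; lo=0, mid=0, hi=9
a[mid]=3>-6: swap a[0],a[9]; hi=8 → [-2,-5,-6,-1,1,0,4,2,-3,3]
a[mid]=-2>-6: swap a[0],a[8]; hi=7 → [-3,-5,-6,-1,1,0,4,2,-2,3]
a[mid]=-3>-6: swap a[0],a[7]; hi=6 → [2,-5,-6,-1,1,0,4,-3,-2,3]
a[mid]=2>-6: swap a[0],a[6]; hi=5 → [4,-5,-6,-1,1,0,2,-3,-2,3]
a[mid]=4>-6: swap a[0],a[5]; hi=4 → [0,-5,-6,-1,1,4,2,-3,-2,3]
a[mid]=0>-6: swap a[0],a[4]; hi=3 → [1,-5,-6,-1,0,4,2,-3,-2,3]
a[mid]=1>-6: swap a[0],a[3]; hi=2 → [-1,-5,-6,1,0,4,2,-3,-2,3]
a[mid]=-1>-6: swap a[0],a[2]; hi=1 → [-6,-5,-1,1,0,4,2,-3,-2,3]
a[mid]=-6=-6: mid=1
a[mid]=-5>-6: swap a[1],a[1]; hi=0 → [-6,-5,-1,1,0,4,2,-3,-2,3]
end: lo=0, hi=0; a = [-6,-5,-1,1,0,4,2,-3,-2,3]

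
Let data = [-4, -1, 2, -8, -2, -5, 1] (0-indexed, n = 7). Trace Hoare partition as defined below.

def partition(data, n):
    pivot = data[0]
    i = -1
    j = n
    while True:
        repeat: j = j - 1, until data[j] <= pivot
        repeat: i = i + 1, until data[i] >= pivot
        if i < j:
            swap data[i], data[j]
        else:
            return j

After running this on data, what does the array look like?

pivot = data[0] = -4; i = -1, j = 7
j→5 (data[5]=-5≤-4), i→0 (data[0]=-4≥-4); i<j, swap → [-5, -1, 2, -8, -2, -4, 1]
j→3 (data[3]=-8≤-4), i→1 (data[1]=-1≥-4); i<j, swap → [-5, -8, 2, -1, -2, -4, 1]
j→1, i→2; i≥j, return j=1. data = [-5, -8, 2, -1, -2, -4, 1]

[-5, -8, 2, -1, -2, -4, 1]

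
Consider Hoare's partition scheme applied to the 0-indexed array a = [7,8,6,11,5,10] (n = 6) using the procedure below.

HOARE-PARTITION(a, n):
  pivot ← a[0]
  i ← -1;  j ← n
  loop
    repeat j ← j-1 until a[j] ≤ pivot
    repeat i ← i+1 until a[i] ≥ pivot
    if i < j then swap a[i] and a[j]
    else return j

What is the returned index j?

1

pivot = a[0] = 7; i = -1, j = 6
j→4 (a[4]=5≤7), i→0 (a[0]=7≥7); i<j, swap → [5,8,6,11,7,10]
j→2 (a[2]=6≤7), i→1 (a[1]=8≥7); i<j, swap → [5,6,8,11,7,10]
j→1, i→2; i≥j, return j=1. a = [5,6,8,11,7,10]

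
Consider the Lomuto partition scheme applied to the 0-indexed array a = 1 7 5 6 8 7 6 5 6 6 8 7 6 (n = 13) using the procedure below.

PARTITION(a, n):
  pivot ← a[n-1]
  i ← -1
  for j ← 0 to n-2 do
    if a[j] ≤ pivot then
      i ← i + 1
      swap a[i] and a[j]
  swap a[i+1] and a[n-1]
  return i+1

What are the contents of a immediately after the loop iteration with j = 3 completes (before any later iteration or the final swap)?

1 5 6 7 8 7 6 5 6 6 8 7 6

pivot = a[12] = 6; i = -1
j=0: a[0]=1 ≤ 6 → i=0, swap a[0],a[0] (no change) → 1 7 5 6 8 7 6 5 6 6 8 7 6
j=1: a[1]=7 > 6 → no swap
j=2: a[2]=5 ≤ 6 → i=1, swap a[1],a[2] → 1 5 7 6 8 7 6 5 6 6 8 7 6
j=3: a[3]=6 ≤ 6 → i=2, swap a[2],a[3] → 1 5 6 7 8 7 6 5 6 6 8 7 6
(after j=3) a = 1 5 6 7 8 7 6 5 6 6 8 7 6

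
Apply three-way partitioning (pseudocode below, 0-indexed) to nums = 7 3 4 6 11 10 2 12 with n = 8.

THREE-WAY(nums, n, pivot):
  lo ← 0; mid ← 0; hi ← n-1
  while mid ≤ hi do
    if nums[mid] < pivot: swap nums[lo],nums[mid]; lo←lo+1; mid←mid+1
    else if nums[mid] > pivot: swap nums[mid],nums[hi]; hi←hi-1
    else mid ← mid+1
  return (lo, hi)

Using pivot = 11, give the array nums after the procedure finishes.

pivot = 11; lo=0, mid=0, hi=7
nums[mid]=7<11: swap nums[0],nums[0]; lo=1,mid=1 → 7 3 4 6 11 10 2 12
nums[mid]=3<11: swap nums[1],nums[1]; lo=2,mid=2 → 7 3 4 6 11 10 2 12
nums[mid]=4<11: swap nums[2],nums[2]; lo=3,mid=3 → 7 3 4 6 11 10 2 12
nums[mid]=6<11: swap nums[3],nums[3]; lo=4,mid=4 → 7 3 4 6 11 10 2 12
nums[mid]=11=11: mid=5
nums[mid]=10<11: swap nums[4],nums[5]; lo=5,mid=6 → 7 3 4 6 10 11 2 12
nums[mid]=2<11: swap nums[5],nums[6]; lo=6,mid=7 → 7 3 4 6 10 2 11 12
nums[mid]=12>11: swap nums[7],nums[7]; hi=6 → 7 3 4 6 10 2 11 12
end: lo=6, hi=6; nums = 7 3 4 6 10 2 11 12

7 3 4 6 10 2 11 12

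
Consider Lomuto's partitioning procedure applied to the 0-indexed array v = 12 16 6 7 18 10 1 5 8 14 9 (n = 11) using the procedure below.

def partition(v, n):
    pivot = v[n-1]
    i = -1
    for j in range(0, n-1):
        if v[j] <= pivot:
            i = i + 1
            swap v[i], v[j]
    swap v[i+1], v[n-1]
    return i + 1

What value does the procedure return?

pivot=9, i=-1
j=0: 12>9, skip
j=1: 16>9, skip
j=2: 6≤9, i=0, swap(0,2) ⇒ 6 16 12 7 18 10 1 5 8 14 9
j=3: 7≤9, i=1, swap(1,3) ⇒ 6 7 12 16 18 10 1 5 8 14 9
j=4: 18>9, skip
j=5: 10>9, skip
j=6: 1≤9, i=2, swap(2,6) ⇒ 6 7 1 16 18 10 12 5 8 14 9
j=7: 5≤9, i=3, swap(3,7) ⇒ 6 7 1 5 18 10 12 16 8 14 9
j=8: 8≤9, i=4, swap(4,8) ⇒ 6 7 1 5 8 10 12 16 18 14 9
j=9: 14>9, skip
swap(5,10) ⇒ 6 7 1 5 8 9 12 16 18 14 10; return 5

5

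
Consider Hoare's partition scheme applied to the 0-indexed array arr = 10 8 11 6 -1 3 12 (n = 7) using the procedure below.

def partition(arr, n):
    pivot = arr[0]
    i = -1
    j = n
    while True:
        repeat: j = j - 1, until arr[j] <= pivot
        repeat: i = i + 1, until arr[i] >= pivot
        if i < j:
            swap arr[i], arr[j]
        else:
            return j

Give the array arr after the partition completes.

pivot = arr[0] = 10; i = -1, j = 7
j→5 (arr[5]=3≤10), i→0 (arr[0]=10≥10); i<j, swap → 3 8 11 6 -1 10 12
j→4 (arr[4]=-1≤10), i→2 (arr[2]=11≥10); i<j, swap → 3 8 -1 6 11 10 12
j→3, i→4; i≥j, return j=3. arr = 3 8 -1 6 11 10 12

3 8 -1 6 11 10 12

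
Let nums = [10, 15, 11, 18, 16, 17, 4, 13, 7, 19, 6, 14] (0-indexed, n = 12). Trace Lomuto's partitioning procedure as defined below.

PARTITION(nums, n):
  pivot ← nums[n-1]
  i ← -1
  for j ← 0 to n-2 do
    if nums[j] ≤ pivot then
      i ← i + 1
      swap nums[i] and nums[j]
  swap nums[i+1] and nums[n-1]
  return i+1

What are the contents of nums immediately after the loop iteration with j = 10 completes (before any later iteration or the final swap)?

[10, 11, 4, 13, 7, 6, 15, 18, 16, 19, 17, 14]

pivot = nums[11] = 14; i = -1
j=0: nums[0]=10 ≤ 14 → i=0, swap nums[0],nums[0] (no change) → [10, 15, 11, 18, 16, 17, 4, 13, 7, 19, 6, 14]
j=1: nums[1]=15 > 14 → no swap
j=2: nums[2]=11 ≤ 14 → i=1, swap nums[1],nums[2] → [10, 11, 15, 18, 16, 17, 4, 13, 7, 19, 6, 14]
j=3: nums[3]=18 > 14 → no swap
j=4: nums[4]=16 > 14 → no swap
j=5: nums[5]=17 > 14 → no swap
j=6: nums[6]=4 ≤ 14 → i=2, swap nums[2],nums[6] → [10, 11, 4, 18, 16, 17, 15, 13, 7, 19, 6, 14]
j=7: nums[7]=13 ≤ 14 → i=3, swap nums[3],nums[7] → [10, 11, 4, 13, 16, 17, 15, 18, 7, 19, 6, 14]
j=8: nums[8]=7 ≤ 14 → i=4, swap nums[4],nums[8] → [10, 11, 4, 13, 7, 17, 15, 18, 16, 19, 6, 14]
j=9: nums[9]=19 > 14 → no swap
j=10: nums[10]=6 ≤ 14 → i=5, swap nums[5],nums[10] → [10, 11, 4, 13, 7, 6, 15, 18, 16, 19, 17, 14]
(after j=10) nums = [10, 11, 4, 13, 7, 6, 15, 18, 16, 19, 17, 14]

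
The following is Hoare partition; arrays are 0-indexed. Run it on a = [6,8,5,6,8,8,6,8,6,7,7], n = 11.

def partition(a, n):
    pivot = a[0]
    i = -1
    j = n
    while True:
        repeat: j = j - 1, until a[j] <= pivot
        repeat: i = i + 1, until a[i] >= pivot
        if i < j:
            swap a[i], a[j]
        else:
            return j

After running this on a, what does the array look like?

pivot = a[0] = 6; i = -1, j = 11
j→8 (a[8]=6≤6), i→0 (a[0]=6≥6); i<j, swap → [6,8,5,6,8,8,6,8,6,7,7]
j→6 (a[6]=6≤6), i→1 (a[1]=8≥6); i<j, swap → [6,6,5,6,8,8,8,8,6,7,7]
j→3, i→3; i≥j, return j=3. a = [6,6,5,6,8,8,8,8,6,7,7]

[6,6,5,6,8,8,8,8,6,7,7]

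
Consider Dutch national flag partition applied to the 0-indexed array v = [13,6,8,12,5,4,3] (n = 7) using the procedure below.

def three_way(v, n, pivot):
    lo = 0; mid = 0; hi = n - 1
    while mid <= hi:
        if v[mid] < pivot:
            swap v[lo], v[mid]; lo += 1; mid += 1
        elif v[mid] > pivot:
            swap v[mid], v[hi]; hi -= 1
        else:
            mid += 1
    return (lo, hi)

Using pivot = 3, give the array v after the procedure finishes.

lo=0 mid=0 hi=6
13>3: swap(0,6), hi=5 ⇒ [3,6,8,12,5,4,13]
3=3: mid=1
6>3: swap(1,5), hi=4 ⇒ [3,4,8,12,5,6,13]
4>3: swap(1,4), hi=3 ⇒ [3,5,8,12,4,6,13]
5>3: swap(1,3), hi=2 ⇒ [3,12,8,5,4,6,13]
12>3: swap(1,2), hi=1 ⇒ [3,8,12,5,4,6,13]
8>3: swap(1,1), hi=0 ⇒ [3,8,12,5,4,6,13]
done. lo=0 hi=0; v=[3,8,12,5,4,6,13]

[3,8,12,5,4,6,13]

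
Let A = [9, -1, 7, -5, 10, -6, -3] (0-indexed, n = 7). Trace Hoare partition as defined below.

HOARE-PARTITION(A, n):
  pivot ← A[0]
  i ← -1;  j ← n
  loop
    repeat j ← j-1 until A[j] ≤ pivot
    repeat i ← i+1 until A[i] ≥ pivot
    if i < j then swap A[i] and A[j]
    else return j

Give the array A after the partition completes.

[-3, -1, 7, -5, -6, 10, 9]

pivot=9
j stops at 6 (-3), i stops at 0 (9); swap ⇒ [-3, -1, 7, -5, 10, -6, 9]
j stops at 5 (-6), i stops at 4 (10); swap ⇒ [-3, -1, 7, -5, -6, 10, 9]
j stops at 4, i stops at 5; i≥j ⇒ return 4. A=[-3, -1, 7, -5, -6, 10, 9]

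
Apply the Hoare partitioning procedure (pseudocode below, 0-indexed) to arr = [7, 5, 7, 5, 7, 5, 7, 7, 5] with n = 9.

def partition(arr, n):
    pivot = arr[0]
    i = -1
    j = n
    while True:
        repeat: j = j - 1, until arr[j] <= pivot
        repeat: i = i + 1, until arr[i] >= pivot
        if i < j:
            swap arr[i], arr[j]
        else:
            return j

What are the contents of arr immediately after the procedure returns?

[5, 5, 7, 5, 7, 5, 7, 7, 7]

pivot = arr[0] = 7; i = -1, j = 9
j→8 (arr[8]=5≤7), i→0 (arr[0]=7≥7); i<j, swap → [5, 5, 7, 5, 7, 5, 7, 7, 7]
j→7 (arr[7]=7≤7), i→2 (arr[2]=7≥7); i<j, swap → [5, 5, 7, 5, 7, 5, 7, 7, 7]
j→6 (arr[6]=7≤7), i→4 (arr[4]=7≥7); i<j, swap → [5, 5, 7, 5, 7, 5, 7, 7, 7]
j→5, i→6; i≥j, return j=5. arr = [5, 5, 7, 5, 7, 5, 7, 7, 7]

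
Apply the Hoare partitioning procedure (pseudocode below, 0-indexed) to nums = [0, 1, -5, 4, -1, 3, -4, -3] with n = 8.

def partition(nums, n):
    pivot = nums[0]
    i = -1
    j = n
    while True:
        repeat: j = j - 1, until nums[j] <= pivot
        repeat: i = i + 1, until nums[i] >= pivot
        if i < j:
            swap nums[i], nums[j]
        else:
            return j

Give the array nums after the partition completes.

pivot = nums[0] = 0; i = -1, j = 8
j→7 (nums[7]=-3≤0), i→0 (nums[0]=0≥0); i<j, swap → [-3, 1, -5, 4, -1, 3, -4, 0]
j→6 (nums[6]=-4≤0), i→1 (nums[1]=1≥0); i<j, swap → [-3, -4, -5, 4, -1, 3, 1, 0]
j→4 (nums[4]=-1≤0), i→3 (nums[3]=4≥0); i<j, swap → [-3, -4, -5, -1, 4, 3, 1, 0]
j→3, i→4; i≥j, return j=3. nums = [-3, -4, -5, -1, 4, 3, 1, 0]

[-3, -4, -5, -1, 4, 3, 1, 0]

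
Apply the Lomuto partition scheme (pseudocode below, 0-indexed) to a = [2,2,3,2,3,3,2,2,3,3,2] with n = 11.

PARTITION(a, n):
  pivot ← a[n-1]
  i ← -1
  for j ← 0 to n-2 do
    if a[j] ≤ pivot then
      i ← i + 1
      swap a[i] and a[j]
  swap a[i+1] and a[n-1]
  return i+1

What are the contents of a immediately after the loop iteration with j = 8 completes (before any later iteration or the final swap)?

[2,2,2,2,2,3,3,3,3,3,2]

pivot = a[10] = 2; i = -1
j=0: a[0]=2 ≤ 2 → i=0, swap a[0],a[0] (no change) → [2,2,3,2,3,3,2,2,3,3,2]
j=1: a[1]=2 ≤ 2 → i=1, swap a[1],a[1] (no change) → [2,2,3,2,3,3,2,2,3,3,2]
j=2: a[2]=3 > 2 → no swap
j=3: a[3]=2 ≤ 2 → i=2, swap a[2],a[3] → [2,2,2,3,3,3,2,2,3,3,2]
j=4: a[4]=3 > 2 → no swap
j=5: a[5]=3 > 2 → no swap
j=6: a[6]=2 ≤ 2 → i=3, swap a[3],a[6] → [2,2,2,2,3,3,3,2,3,3,2]
j=7: a[7]=2 ≤ 2 → i=4, swap a[4],a[7] → [2,2,2,2,2,3,3,3,3,3,2]
j=8: a[8]=3 > 2 → no swap
(after j=8) a = [2,2,2,2,2,3,3,3,3,3,2]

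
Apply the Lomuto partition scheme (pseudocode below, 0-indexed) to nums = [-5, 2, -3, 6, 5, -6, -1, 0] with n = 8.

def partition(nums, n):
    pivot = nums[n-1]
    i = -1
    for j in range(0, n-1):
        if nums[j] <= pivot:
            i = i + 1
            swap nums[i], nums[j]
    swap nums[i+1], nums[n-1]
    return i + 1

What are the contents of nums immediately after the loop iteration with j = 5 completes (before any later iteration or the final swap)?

pivot=0, i=-1
j=0: -5≤0, i=0, swap(0,0) ⇒ [-5, 2, -3, 6, 5, -6, -1, 0]
j=1: 2>0, skip
j=2: -3≤0, i=1, swap(1,2) ⇒ [-5, -3, 2, 6, 5, -6, -1, 0]
j=3: 6>0, skip
j=4: 5>0, skip
j=5: -6≤0, i=2, swap(2,5) ⇒ [-5, -3, -6, 6, 5, 2, -1, 0]
(after j=5) nums = [-5, -3, -6, 6, 5, 2, -1, 0]

[-5, -3, -6, 6, 5, 2, -1, 0]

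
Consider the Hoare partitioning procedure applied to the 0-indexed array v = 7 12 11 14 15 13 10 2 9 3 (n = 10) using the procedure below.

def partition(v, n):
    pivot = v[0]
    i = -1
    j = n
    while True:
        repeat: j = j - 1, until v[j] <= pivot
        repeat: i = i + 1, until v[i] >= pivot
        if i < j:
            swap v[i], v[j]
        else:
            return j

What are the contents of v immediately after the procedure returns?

3 2 11 14 15 13 10 12 9 7

pivot = v[0] = 7; i = -1, j = 10
j→9 (v[9]=3≤7), i→0 (v[0]=7≥7); i<j, swap → 3 12 11 14 15 13 10 2 9 7
j→7 (v[7]=2≤7), i→1 (v[1]=12≥7); i<j, swap → 3 2 11 14 15 13 10 12 9 7
j→1, i→2; i≥j, return j=1. v = 3 2 11 14 15 13 10 12 9 7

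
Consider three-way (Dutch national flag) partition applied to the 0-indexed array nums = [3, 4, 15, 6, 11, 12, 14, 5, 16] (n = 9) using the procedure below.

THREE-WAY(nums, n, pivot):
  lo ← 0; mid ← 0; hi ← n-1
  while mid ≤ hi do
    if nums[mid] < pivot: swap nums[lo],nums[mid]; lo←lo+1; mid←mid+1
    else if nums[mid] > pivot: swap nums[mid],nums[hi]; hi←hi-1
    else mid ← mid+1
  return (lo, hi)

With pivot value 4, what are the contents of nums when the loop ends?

[3, 4, 6, 11, 12, 14, 5, 16, 15]

lo=0 mid=0 hi=8
3<4: swap(0,0), lo=1 mid=1 ⇒ [3, 4, 15, 6, 11, 12, 14, 5, 16]
4=4: mid=2
15>4: swap(2,8), hi=7 ⇒ [3, 4, 16, 6, 11, 12, 14, 5, 15]
16>4: swap(2,7), hi=6 ⇒ [3, 4, 5, 6, 11, 12, 14, 16, 15]
5>4: swap(2,6), hi=5 ⇒ [3, 4, 14, 6, 11, 12, 5, 16, 15]
14>4: swap(2,5), hi=4 ⇒ [3, 4, 12, 6, 11, 14, 5, 16, 15]
12>4: swap(2,4), hi=3 ⇒ [3, 4, 11, 6, 12, 14, 5, 16, 15]
11>4: swap(2,3), hi=2 ⇒ [3, 4, 6, 11, 12, 14, 5, 16, 15]
6>4: swap(2,2), hi=1 ⇒ [3, 4, 6, 11, 12, 14, 5, 16, 15]
done. lo=1 hi=1; nums=[3, 4, 6, 11, 12, 14, 5, 16, 15]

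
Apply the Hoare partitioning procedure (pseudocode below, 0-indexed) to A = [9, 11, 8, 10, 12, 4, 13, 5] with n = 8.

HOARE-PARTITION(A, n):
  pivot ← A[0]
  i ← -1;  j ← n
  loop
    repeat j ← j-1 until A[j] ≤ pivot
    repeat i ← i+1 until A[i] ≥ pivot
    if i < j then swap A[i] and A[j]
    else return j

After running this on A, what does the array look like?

[5, 4, 8, 10, 12, 11, 13, 9]

pivot=9
j stops at 7 (5), i stops at 0 (9); swap ⇒ [5, 11, 8, 10, 12, 4, 13, 9]
j stops at 5 (4), i stops at 1 (11); swap ⇒ [5, 4, 8, 10, 12, 11, 13, 9]
j stops at 2, i stops at 3; i≥j ⇒ return 2. A=[5, 4, 8, 10, 12, 11, 13, 9]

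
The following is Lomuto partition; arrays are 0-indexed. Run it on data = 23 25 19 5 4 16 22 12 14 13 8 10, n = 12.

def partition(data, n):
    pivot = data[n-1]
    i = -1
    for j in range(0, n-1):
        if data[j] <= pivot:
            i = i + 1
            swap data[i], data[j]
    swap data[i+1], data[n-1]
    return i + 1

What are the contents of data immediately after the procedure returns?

pivot=10, i=-1
j=0: 23>10, skip
j=1: 25>10, skip
j=2: 19>10, skip
j=3: 5≤10, i=0, swap(0,3) ⇒ 5 25 19 23 4 16 22 12 14 13 8 10
j=4: 4≤10, i=1, swap(1,4) ⇒ 5 4 19 23 25 16 22 12 14 13 8 10
j=5: 16>10, skip
j=6: 22>10, skip
j=7: 12>10, skip
j=8: 14>10, skip
j=9: 13>10, skip
j=10: 8≤10, i=2, swap(2,10) ⇒ 5 4 8 23 25 16 22 12 14 13 19 10
swap(3,11) ⇒ 5 4 8 10 25 16 22 12 14 13 19 23; return 3

5 4 8 10 25 16 22 12 14 13 19 23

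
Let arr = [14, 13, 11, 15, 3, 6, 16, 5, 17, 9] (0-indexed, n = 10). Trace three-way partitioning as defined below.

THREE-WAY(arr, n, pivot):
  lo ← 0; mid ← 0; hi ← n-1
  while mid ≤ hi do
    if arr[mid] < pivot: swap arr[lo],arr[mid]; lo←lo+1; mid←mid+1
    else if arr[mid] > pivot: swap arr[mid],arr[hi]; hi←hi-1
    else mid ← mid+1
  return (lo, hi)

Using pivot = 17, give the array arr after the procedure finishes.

[14, 13, 11, 15, 3, 6, 16, 5, 9, 17]

lo=0 mid=0 hi=9
14<17: swap(0,0), lo=1 mid=1 ⇒ [14, 13, 11, 15, 3, 6, 16, 5, 17, 9]
13<17: swap(1,1), lo=2 mid=2 ⇒ [14, 13, 11, 15, 3, 6, 16, 5, 17, 9]
11<17: swap(2,2), lo=3 mid=3 ⇒ [14, 13, 11, 15, 3, 6, 16, 5, 17, 9]
15<17: swap(3,3), lo=4 mid=4 ⇒ [14, 13, 11, 15, 3, 6, 16, 5, 17, 9]
3<17: swap(4,4), lo=5 mid=5 ⇒ [14, 13, 11, 15, 3, 6, 16, 5, 17, 9]
6<17: swap(5,5), lo=6 mid=6 ⇒ [14, 13, 11, 15, 3, 6, 16, 5, 17, 9]
16<17: swap(6,6), lo=7 mid=7 ⇒ [14, 13, 11, 15, 3, 6, 16, 5, 17, 9]
5<17: swap(7,7), lo=8 mid=8 ⇒ [14, 13, 11, 15, 3, 6, 16, 5, 17, 9]
17=17: mid=9
9<17: swap(8,9), lo=9 mid=10 ⇒ [14, 13, 11, 15, 3, 6, 16, 5, 9, 17]
done. lo=9 hi=9; arr=[14, 13, 11, 15, 3, 6, 16, 5, 9, 17]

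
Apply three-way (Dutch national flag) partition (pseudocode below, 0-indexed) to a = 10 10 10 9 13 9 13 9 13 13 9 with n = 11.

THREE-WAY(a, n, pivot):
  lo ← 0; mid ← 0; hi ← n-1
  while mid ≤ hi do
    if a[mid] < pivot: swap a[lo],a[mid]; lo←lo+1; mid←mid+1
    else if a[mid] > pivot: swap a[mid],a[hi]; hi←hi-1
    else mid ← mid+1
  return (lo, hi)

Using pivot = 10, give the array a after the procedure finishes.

9 9 9 9 10 10 10 13 13 13 13

pivot = 10; lo=0, mid=0, hi=10
a[mid]=10=10: mid=1
a[mid]=10=10: mid=2
a[mid]=10=10: mid=3
a[mid]=9<10: swap a[0],a[3]; lo=1,mid=4 → 9 10 10 10 13 9 13 9 13 13 9
a[mid]=13>10: swap a[4],a[10]; hi=9 → 9 10 10 10 9 9 13 9 13 13 13
a[mid]=9<10: swap a[1],a[4]; lo=2,mid=5 → 9 9 10 10 10 9 13 9 13 13 13
a[mid]=9<10: swap a[2],a[5]; lo=3,mid=6 → 9 9 9 10 10 10 13 9 13 13 13
a[mid]=13>10: swap a[6],a[9]; hi=8 → 9 9 9 10 10 10 13 9 13 13 13
a[mid]=13>10: swap a[6],a[8]; hi=7 → 9 9 9 10 10 10 13 9 13 13 13
a[mid]=13>10: swap a[6],a[7]; hi=6 → 9 9 9 10 10 10 9 13 13 13 13
a[mid]=9<10: swap a[3],a[6]; lo=4,mid=7 → 9 9 9 9 10 10 10 13 13 13 13
end: lo=4, hi=6; a = 9 9 9 9 10 10 10 13 13 13 13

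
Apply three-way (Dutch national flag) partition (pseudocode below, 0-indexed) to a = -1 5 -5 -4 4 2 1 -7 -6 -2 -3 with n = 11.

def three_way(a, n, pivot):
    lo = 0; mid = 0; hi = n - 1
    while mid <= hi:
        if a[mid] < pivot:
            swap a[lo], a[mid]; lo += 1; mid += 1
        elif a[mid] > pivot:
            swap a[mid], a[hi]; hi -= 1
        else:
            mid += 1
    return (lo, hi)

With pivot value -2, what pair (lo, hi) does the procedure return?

(5, 5)

pivot = -2; lo=0, mid=0, hi=10
a[mid]=-1>-2: swap a[0],a[10]; hi=9 → -3 5 -5 -4 4 2 1 -7 -6 -2 -1
a[mid]=-3<-2: swap a[0],a[0]; lo=1,mid=1 → -3 5 -5 -4 4 2 1 -7 -6 -2 -1
a[mid]=5>-2: swap a[1],a[9]; hi=8 → -3 -2 -5 -4 4 2 1 -7 -6 5 -1
a[mid]=-2=-2: mid=2
a[mid]=-5<-2: swap a[1],a[2]; lo=2,mid=3 → -3 -5 -2 -4 4 2 1 -7 -6 5 -1
a[mid]=-4<-2: swap a[2],a[3]; lo=3,mid=4 → -3 -5 -4 -2 4 2 1 -7 -6 5 -1
a[mid]=4>-2: swap a[4],a[8]; hi=7 → -3 -5 -4 -2 -6 2 1 -7 4 5 -1
a[mid]=-6<-2: swap a[3],a[4]; lo=4,mid=5 → -3 -5 -4 -6 -2 2 1 -7 4 5 -1
a[mid]=2>-2: swap a[5],a[7]; hi=6 → -3 -5 -4 -6 -2 -7 1 2 4 5 -1
a[mid]=-7<-2: swap a[4],a[5]; lo=5,mid=6 → -3 -5 -4 -6 -7 -2 1 2 4 5 -1
a[mid]=1>-2: swap a[6],a[6]; hi=5 → -3 -5 -4 -6 -7 -2 1 2 4 5 -1
end: lo=5, hi=5; a = -3 -5 -4 -6 -7 -2 1 2 4 5 -1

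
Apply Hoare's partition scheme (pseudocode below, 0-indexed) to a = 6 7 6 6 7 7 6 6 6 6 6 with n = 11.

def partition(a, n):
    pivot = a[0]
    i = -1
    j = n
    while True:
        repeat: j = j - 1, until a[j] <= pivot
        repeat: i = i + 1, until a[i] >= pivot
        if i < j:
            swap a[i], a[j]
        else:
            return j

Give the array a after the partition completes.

pivot=6
j stops at 10 (6), i stops at 0 (6); swap ⇒ 6 7 6 6 7 7 6 6 6 6 6
j stops at 9 (6), i stops at 1 (7); swap ⇒ 6 6 6 6 7 7 6 6 6 7 6
j stops at 8 (6), i stops at 2 (6); swap ⇒ 6 6 6 6 7 7 6 6 6 7 6
j stops at 7 (6), i stops at 3 (6); swap ⇒ 6 6 6 6 7 7 6 6 6 7 6
j stops at 6 (6), i stops at 4 (7); swap ⇒ 6 6 6 6 6 7 7 6 6 7 6
j stops at 4, i stops at 5; i≥j ⇒ return 4. a=6 6 6 6 6 7 7 6 6 7 6

6 6 6 6 6 7 7 6 6 7 6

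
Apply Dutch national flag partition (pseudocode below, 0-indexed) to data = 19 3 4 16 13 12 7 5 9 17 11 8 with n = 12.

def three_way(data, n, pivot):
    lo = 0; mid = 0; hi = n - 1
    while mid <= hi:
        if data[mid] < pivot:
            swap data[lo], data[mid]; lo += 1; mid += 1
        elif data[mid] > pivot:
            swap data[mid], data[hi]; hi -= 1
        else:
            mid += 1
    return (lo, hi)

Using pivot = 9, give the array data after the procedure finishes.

pivot = 9; lo=0, mid=0, hi=11
data[mid]=19>9: swap data[0],data[11]; hi=10 → 8 3 4 16 13 12 7 5 9 17 11 19
data[mid]=8<9: swap data[0],data[0]; lo=1,mid=1 → 8 3 4 16 13 12 7 5 9 17 11 19
data[mid]=3<9: swap data[1],data[1]; lo=2,mid=2 → 8 3 4 16 13 12 7 5 9 17 11 19
data[mid]=4<9: swap data[2],data[2]; lo=3,mid=3 → 8 3 4 16 13 12 7 5 9 17 11 19
data[mid]=16>9: swap data[3],data[10]; hi=9 → 8 3 4 11 13 12 7 5 9 17 16 19
data[mid]=11>9: swap data[3],data[9]; hi=8 → 8 3 4 17 13 12 7 5 9 11 16 19
data[mid]=17>9: swap data[3],data[8]; hi=7 → 8 3 4 9 13 12 7 5 17 11 16 19
data[mid]=9=9: mid=4
data[mid]=13>9: swap data[4],data[7]; hi=6 → 8 3 4 9 5 12 7 13 17 11 16 19
data[mid]=5<9: swap data[3],data[4]; lo=4,mid=5 → 8 3 4 5 9 12 7 13 17 11 16 19
data[mid]=12>9: swap data[5],data[6]; hi=5 → 8 3 4 5 9 7 12 13 17 11 16 19
data[mid]=7<9: swap data[4],data[5]; lo=5,mid=6 → 8 3 4 5 7 9 12 13 17 11 16 19
end: lo=5, hi=5; data = 8 3 4 5 7 9 12 13 17 11 16 19

8 3 4 5 7 9 12 13 17 11 16 19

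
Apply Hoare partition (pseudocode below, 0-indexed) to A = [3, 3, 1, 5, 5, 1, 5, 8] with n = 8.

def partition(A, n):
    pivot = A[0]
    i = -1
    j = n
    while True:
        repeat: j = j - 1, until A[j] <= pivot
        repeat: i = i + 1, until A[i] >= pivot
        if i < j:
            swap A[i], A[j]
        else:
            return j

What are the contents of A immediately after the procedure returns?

pivot=3
j stops at 5 (1), i stops at 0 (3); swap ⇒ [1, 3, 1, 5, 5, 3, 5, 8]
j stops at 2 (1), i stops at 1 (3); swap ⇒ [1, 1, 3, 5, 5, 3, 5, 8]
j stops at 1, i stops at 2; i≥j ⇒ return 1. A=[1, 1, 3, 5, 5, 3, 5, 8]

[1, 1, 3, 5, 5, 3, 5, 8]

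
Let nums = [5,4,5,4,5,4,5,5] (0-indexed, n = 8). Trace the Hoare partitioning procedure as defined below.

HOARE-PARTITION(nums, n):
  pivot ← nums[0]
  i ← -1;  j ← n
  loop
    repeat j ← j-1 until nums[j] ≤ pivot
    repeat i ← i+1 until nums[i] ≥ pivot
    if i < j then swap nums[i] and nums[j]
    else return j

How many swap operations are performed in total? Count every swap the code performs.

3

pivot = nums[0] = 5; i = -1, j = 8
j→7 (nums[7]=5≤5), i→0 (nums[0]=5≥5); i<j, swap → [5,4,5,4,5,4,5,5]
j→6 (nums[6]=5≤5), i→2 (nums[2]=5≥5); i<j, swap → [5,4,5,4,5,4,5,5]
j→5 (nums[5]=4≤5), i→4 (nums[4]=5≥5); i<j, swap → [5,4,5,4,4,5,5,5]
j→4, i→5; i≥j, return j=4. nums = [5,4,5,4,4,5,5,5]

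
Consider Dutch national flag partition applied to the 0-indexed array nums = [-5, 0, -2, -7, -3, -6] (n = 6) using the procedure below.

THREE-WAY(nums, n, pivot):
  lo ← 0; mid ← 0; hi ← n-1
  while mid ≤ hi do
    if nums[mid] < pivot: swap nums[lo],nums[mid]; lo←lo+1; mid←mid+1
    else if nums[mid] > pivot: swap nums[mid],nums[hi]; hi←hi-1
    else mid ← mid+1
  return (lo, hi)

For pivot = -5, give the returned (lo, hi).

(2, 2)

lo=0 mid=0 hi=5
-5=-5: mid=1
0>-5: swap(1,5), hi=4 ⇒ [-5, -6, -2, -7, -3, 0]
-6<-5: swap(0,1), lo=1 mid=2 ⇒ [-6, -5, -2, -7, -3, 0]
-2>-5: swap(2,4), hi=3 ⇒ [-6, -5, -3, -7, -2, 0]
-3>-5: swap(2,3), hi=2 ⇒ [-6, -5, -7, -3, -2, 0]
-7<-5: swap(1,2), lo=2 mid=3 ⇒ [-6, -7, -5, -3, -2, 0]
done. lo=2 hi=2; nums=[-6, -7, -5, -3, -2, 0]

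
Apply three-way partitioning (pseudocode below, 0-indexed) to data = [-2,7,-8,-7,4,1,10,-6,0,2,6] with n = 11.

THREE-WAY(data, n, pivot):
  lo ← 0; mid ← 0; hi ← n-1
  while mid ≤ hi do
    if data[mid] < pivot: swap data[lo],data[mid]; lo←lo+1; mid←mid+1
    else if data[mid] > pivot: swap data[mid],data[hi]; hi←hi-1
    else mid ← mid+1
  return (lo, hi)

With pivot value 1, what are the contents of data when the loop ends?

[-2,0,-8,-7,-6,1,10,4,2,6,7]

lo=0 mid=0 hi=10
-2<1: swap(0,0), lo=1 mid=1 ⇒ [-2,7,-8,-7,4,1,10,-6,0,2,6]
7>1: swap(1,10), hi=9 ⇒ [-2,6,-8,-7,4,1,10,-6,0,2,7]
6>1: swap(1,9), hi=8 ⇒ [-2,2,-8,-7,4,1,10,-6,0,6,7]
2>1: swap(1,8), hi=7 ⇒ [-2,0,-8,-7,4,1,10,-6,2,6,7]
0<1: swap(1,1), lo=2 mid=2 ⇒ [-2,0,-8,-7,4,1,10,-6,2,6,7]
-8<1: swap(2,2), lo=3 mid=3 ⇒ [-2,0,-8,-7,4,1,10,-6,2,6,7]
-7<1: swap(3,3), lo=4 mid=4 ⇒ [-2,0,-8,-7,4,1,10,-6,2,6,7]
4>1: swap(4,7), hi=6 ⇒ [-2,0,-8,-7,-6,1,10,4,2,6,7]
-6<1: swap(4,4), lo=5 mid=5 ⇒ [-2,0,-8,-7,-6,1,10,4,2,6,7]
1=1: mid=6
10>1: swap(6,6), hi=5 ⇒ [-2,0,-8,-7,-6,1,10,4,2,6,7]
done. lo=5 hi=5; data=[-2,0,-8,-7,-6,1,10,4,2,6,7]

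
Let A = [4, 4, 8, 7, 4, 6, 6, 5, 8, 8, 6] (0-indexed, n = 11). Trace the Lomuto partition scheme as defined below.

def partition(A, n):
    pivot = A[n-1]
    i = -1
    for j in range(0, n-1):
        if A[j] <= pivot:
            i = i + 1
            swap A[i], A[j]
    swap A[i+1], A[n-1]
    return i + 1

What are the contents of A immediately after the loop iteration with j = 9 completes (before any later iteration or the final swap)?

[4, 4, 4, 6, 6, 5, 8, 7, 8, 8, 6]

pivot = A[10] = 6; i = -1
j=0: A[0]=4 ≤ 6 → i=0, swap A[0],A[0] (no change) → [4, 4, 8, 7, 4, 6, 6, 5, 8, 8, 6]
j=1: A[1]=4 ≤ 6 → i=1, swap A[1],A[1] (no change) → [4, 4, 8, 7, 4, 6, 6, 5, 8, 8, 6]
j=2: A[2]=8 > 6 → no swap
j=3: A[3]=7 > 6 → no swap
j=4: A[4]=4 ≤ 6 → i=2, swap A[2],A[4] → [4, 4, 4, 7, 8, 6, 6, 5, 8, 8, 6]
j=5: A[5]=6 ≤ 6 → i=3, swap A[3],A[5] → [4, 4, 4, 6, 8, 7, 6, 5, 8, 8, 6]
j=6: A[6]=6 ≤ 6 → i=4, swap A[4],A[6] → [4, 4, 4, 6, 6, 7, 8, 5, 8, 8, 6]
j=7: A[7]=5 ≤ 6 → i=5, swap A[5],A[7] → [4, 4, 4, 6, 6, 5, 8, 7, 8, 8, 6]
j=8: A[8]=8 > 6 → no swap
j=9: A[9]=8 > 6 → no swap
(after j=9) A = [4, 4, 4, 6, 6, 5, 8, 7, 8, 8, 6]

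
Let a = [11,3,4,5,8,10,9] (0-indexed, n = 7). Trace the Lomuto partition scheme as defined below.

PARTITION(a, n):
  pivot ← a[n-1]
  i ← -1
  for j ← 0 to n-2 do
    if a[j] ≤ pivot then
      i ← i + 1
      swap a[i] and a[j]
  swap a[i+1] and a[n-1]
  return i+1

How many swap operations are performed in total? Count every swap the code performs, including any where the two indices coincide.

5

pivot = a[6] = 9; i = -1
j=0: a[0]=11 > 9 → no swap
j=1: a[1]=3 ≤ 9 → i=0, swap a[0],a[1] → [3,11,4,5,8,10,9]
j=2: a[2]=4 ≤ 9 → i=1, swap a[1],a[2] → [3,4,11,5,8,10,9]
j=3: a[3]=5 ≤ 9 → i=2, swap a[2],a[3] → [3,4,5,11,8,10,9]
j=4: a[4]=8 ≤ 9 → i=3, swap a[3],a[4] → [3,4,5,8,11,10,9]
j=5: a[5]=10 > 9 → no swap
final swap a[4],a[6] → [3,4,5,8,9,10,11]; return 4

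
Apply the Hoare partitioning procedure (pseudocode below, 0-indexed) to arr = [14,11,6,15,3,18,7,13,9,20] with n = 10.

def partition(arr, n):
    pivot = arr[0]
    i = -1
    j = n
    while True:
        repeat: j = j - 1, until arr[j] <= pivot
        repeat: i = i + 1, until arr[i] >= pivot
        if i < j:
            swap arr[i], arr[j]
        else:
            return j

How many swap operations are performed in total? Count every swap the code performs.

3

pivot=14
j stops at 8 (9), i stops at 0 (14); swap ⇒ [9,11,6,15,3,18,7,13,14,20]
j stops at 7 (13), i stops at 3 (15); swap ⇒ [9,11,6,13,3,18,7,15,14,20]
j stops at 6 (7), i stops at 5 (18); swap ⇒ [9,11,6,13,3,7,18,15,14,20]
j stops at 5, i stops at 6; i≥j ⇒ return 5. arr=[9,11,6,13,3,7,18,15,14,20]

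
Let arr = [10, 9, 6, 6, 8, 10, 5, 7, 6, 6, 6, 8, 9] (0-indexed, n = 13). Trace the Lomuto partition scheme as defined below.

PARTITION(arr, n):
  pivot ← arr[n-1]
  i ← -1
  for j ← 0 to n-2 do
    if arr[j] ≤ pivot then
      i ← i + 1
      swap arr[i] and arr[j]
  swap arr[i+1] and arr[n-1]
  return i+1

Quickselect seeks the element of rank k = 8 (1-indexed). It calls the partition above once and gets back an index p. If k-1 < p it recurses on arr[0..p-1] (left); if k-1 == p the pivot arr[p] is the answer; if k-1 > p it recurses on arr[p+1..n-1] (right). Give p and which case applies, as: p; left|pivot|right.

pivot = arr[12] = 9; i = -1
j=0: arr[0]=10 > 9 → no swap
j=1: arr[1]=9 ≤ 9 → i=0, swap arr[0],arr[1] → [9, 10, 6, 6, 8, 10, 5, 7, 6, 6, 6, 8, 9]
j=2: arr[2]=6 ≤ 9 → i=1, swap arr[1],arr[2] → [9, 6, 10, 6, 8, 10, 5, 7, 6, 6, 6, 8, 9]
j=3: arr[3]=6 ≤ 9 → i=2, swap arr[2],arr[3] → [9, 6, 6, 10, 8, 10, 5, 7, 6, 6, 6, 8, 9]
j=4: arr[4]=8 ≤ 9 → i=3, swap arr[3],arr[4] → [9, 6, 6, 8, 10, 10, 5, 7, 6, 6, 6, 8, 9]
j=5: arr[5]=10 > 9 → no swap
j=6: arr[6]=5 ≤ 9 → i=4, swap arr[4],arr[6] → [9, 6, 6, 8, 5, 10, 10, 7, 6, 6, 6, 8, 9]
j=7: arr[7]=7 ≤ 9 → i=5, swap arr[5],arr[7] → [9, 6, 6, 8, 5, 7, 10, 10, 6, 6, 6, 8, 9]
j=8: arr[8]=6 ≤ 9 → i=6, swap arr[6],arr[8] → [9, 6, 6, 8, 5, 7, 6, 10, 10, 6, 6, 8, 9]
j=9: arr[9]=6 ≤ 9 → i=7, swap arr[7],arr[9] → [9, 6, 6, 8, 5, 7, 6, 6, 10, 10, 6, 8, 9]
j=10: arr[10]=6 ≤ 9 → i=8, swap arr[8],arr[10] → [9, 6, 6, 8, 5, 7, 6, 6, 6, 10, 10, 8, 9]
j=11: arr[11]=8 ≤ 9 → i=9, swap arr[9],arr[11] → [9, 6, 6, 8, 5, 7, 6, 6, 6, 8, 10, 10, 9]
final swap arr[10],arr[12] → [9, 6, 6, 8, 5, 7, 6, 6, 6, 8, 9, 10, 10]; return 10
p = 10; k-1 = 7 < 10 ⇒ left

10; left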